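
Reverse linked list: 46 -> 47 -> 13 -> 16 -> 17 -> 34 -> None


Step 1: curr=46, set curr.next=prev(None) | reversed so far: 46
Step 2: curr=47, set curr.next=prev(46) | reversed so far: 47 -> 46
Step 3: curr=13, set curr.next=prev(47) | reversed so far: 13 -> 47 -> 46
Step 4: curr=16, set curr.next=prev(13) | reversed so far: 16 -> 13 -> 47 -> 46
Step 5: curr=17, set curr.next=prev(16) | reversed so far: 17 -> 16 -> 13 -> 47 -> 46
Step 6: curr=34, set curr.next=prev(17) | reversed so far: 34 -> 17 -> 16 -> 13 -> 47 -> 46

34 -> 17 -> 16 -> 13 -> 47 -> 46 -> None


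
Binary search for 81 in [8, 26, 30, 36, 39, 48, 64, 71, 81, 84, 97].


Step 1: lo=0, hi=10, mid=5, val=48
Step 2: lo=6, hi=10, mid=8, val=81

Found at index 8


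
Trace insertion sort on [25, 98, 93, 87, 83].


Initial: [25, 98, 93, 87, 83]
Insert 98: [25, 98, 93, 87, 83]
Insert 93: [25, 93, 98, 87, 83]
Insert 87: [25, 87, 93, 98, 83]
Insert 83: [25, 83, 87, 93, 98]

Sorted: [25, 83, 87, 93, 98]


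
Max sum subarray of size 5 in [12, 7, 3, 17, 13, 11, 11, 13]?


[0:5]: 52
[1:6]: 51
[2:7]: 55
[3:8]: 65

Max: 65 at [3:8]


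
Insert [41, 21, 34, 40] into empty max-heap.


Insert 41: [41]
Insert 21: [41, 21]
Insert 34: [41, 21, 34]
Insert 40: [41, 40, 34, 21]

Final heap: [41, 40, 34, 21]


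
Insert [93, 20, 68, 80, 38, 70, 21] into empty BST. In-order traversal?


Insert 93: root
Insert 20: L from 93
Insert 68: L from 93 -> R from 20
Insert 80: L from 93 -> R from 20 -> R from 68
Insert 38: L from 93 -> R from 20 -> L from 68
Insert 70: L from 93 -> R from 20 -> R from 68 -> L from 80
Insert 21: L from 93 -> R from 20 -> L from 68 -> L from 38

In-order: [20, 21, 38, 68, 70, 80, 93]


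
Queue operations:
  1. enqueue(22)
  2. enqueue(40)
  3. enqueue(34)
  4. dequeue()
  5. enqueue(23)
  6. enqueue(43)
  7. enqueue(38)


enqueue(22) -> [22]
enqueue(40) -> [22, 40]
enqueue(34) -> [22, 40, 34]
dequeue()->22, [40, 34]
enqueue(23) -> [40, 34, 23]
enqueue(43) -> [40, 34, 23, 43]
enqueue(38) -> [40, 34, 23, 43, 38]

Final queue: [40, 34, 23, 43, 38]


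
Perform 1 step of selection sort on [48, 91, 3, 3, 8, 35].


Initial: [48, 91, 3, 3, 8, 35]
Step 1: min=3 at 2
  Swap: [3, 91, 48, 3, 8, 35]

After 1 step: [3, 91, 48, 3, 8, 35]


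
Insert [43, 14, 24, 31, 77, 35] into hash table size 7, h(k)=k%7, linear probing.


Insert 43: h=1 -> slot 1
Insert 14: h=0 -> slot 0
Insert 24: h=3 -> slot 3
Insert 31: h=3, 1 probes -> slot 4
Insert 77: h=0, 2 probes -> slot 2
Insert 35: h=0, 5 probes -> slot 5

Table: [14, 43, 77, 24, 31, 35, None]


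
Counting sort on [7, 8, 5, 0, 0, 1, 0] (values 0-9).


Input: [7, 8, 5, 0, 0, 1, 0]
Counts: [3, 1, 0, 0, 0, 1, 0, 1, 1, 0]

Sorted: [0, 0, 0, 1, 5, 7, 8]


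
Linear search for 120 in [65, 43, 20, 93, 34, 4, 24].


i=0: 65!=120
i=1: 43!=120
i=2: 20!=120
i=3: 93!=120
i=4: 34!=120
i=5: 4!=120
i=6: 24!=120

Not found, 7 comps


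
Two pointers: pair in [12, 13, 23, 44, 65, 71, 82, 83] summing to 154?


lo=0(12)+hi=7(83)=95
lo=1(13)+hi=7(83)=96
lo=2(23)+hi=7(83)=106
lo=3(44)+hi=7(83)=127
lo=4(65)+hi=7(83)=148
lo=5(71)+hi=7(83)=154

Yes: 71+83=154


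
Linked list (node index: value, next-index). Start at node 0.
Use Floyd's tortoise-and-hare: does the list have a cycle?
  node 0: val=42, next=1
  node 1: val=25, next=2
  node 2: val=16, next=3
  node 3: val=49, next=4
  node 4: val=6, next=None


Floyd's tortoise (slow, +1) and hare (fast, +2):
  init: slow=0, fast=0
  step 1: slow=1, fast=2
  step 2: slow=2, fast=4
  step 3: fast -> None, no cycle

Cycle: no


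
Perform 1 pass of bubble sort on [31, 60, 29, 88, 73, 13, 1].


Initial: [31, 60, 29, 88, 73, 13, 1]
Pass 1: [31, 29, 60, 73, 13, 1, 88] (4 swaps)

After 1 pass: [31, 29, 60, 73, 13, 1, 88]


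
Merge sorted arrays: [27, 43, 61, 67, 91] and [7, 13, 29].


Take 7 from B
Take 13 from B
Take 27 from A
Take 29 from B

Merged: [7, 13, 27, 29, 43, 61, 67, 91]


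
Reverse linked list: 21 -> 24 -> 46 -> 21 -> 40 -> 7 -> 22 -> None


Step 1: curr=21, set curr.next=prev(None) | reversed so far: 21
Step 2: curr=24, set curr.next=prev(21) | reversed so far: 24 -> 21
Step 3: curr=46, set curr.next=prev(24) | reversed so far: 46 -> 24 -> 21
Step 4: curr=21, set curr.next=prev(46) | reversed so far: 21 -> 46 -> 24 -> 21
Step 5: curr=40, set curr.next=prev(21) | reversed so far: 40 -> 21 -> 46 -> 24 -> 21
Step 6: curr=7, set curr.next=prev(40) | reversed so far: 7 -> 40 -> 21 -> 46 -> 24 -> 21
Step 7: curr=22, set curr.next=prev(7) | reversed so far: 22 -> 7 -> 40 -> 21 -> 46 -> 24 -> 21

22 -> 7 -> 40 -> 21 -> 46 -> 24 -> 21 -> None


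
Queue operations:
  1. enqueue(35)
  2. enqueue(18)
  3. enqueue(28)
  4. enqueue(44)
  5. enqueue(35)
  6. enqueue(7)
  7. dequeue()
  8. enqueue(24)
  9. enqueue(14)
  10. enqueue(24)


enqueue(35) -> [35]
enqueue(18) -> [35, 18]
enqueue(28) -> [35, 18, 28]
enqueue(44) -> [35, 18, 28, 44]
enqueue(35) -> [35, 18, 28, 44, 35]
enqueue(7) -> [35, 18, 28, 44, 35, 7]
dequeue()->35, [18, 28, 44, 35, 7]
enqueue(24) -> [18, 28, 44, 35, 7, 24]
enqueue(14) -> [18, 28, 44, 35, 7, 24, 14]
enqueue(24) -> [18, 28, 44, 35, 7, 24, 14, 24]

Final queue: [18, 28, 44, 35, 7, 24, 14, 24]


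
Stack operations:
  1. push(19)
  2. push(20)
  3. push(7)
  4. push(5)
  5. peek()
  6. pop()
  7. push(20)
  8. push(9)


push(19) -> [19]
push(20) -> [19, 20]
push(7) -> [19, 20, 7]
push(5) -> [19, 20, 7, 5]
peek()->5
pop()->5, [19, 20, 7]
push(20) -> [19, 20, 7, 20]
push(9) -> [19, 20, 7, 20, 9]

Final stack: [19, 20, 7, 20, 9]


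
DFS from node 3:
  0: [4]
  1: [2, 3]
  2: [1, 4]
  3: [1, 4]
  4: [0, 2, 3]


Visit 3, push [4, 1]
Visit 1, push [2]
Visit 2, push [4]
Visit 4, push [0]
Visit 0, push []

DFS order: [3, 1, 2, 4, 0]


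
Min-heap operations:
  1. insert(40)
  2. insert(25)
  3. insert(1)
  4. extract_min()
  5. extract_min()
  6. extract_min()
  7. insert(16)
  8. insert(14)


insert(40) -> [40]
insert(25) -> [25, 40]
insert(1) -> [1, 40, 25]
extract_min()->1, [25, 40]
extract_min()->25, [40]
extract_min()->40, []
insert(16) -> [16]
insert(14) -> [14, 16]

Final heap: [14, 16]


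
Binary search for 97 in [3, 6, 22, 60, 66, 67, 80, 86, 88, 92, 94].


Step 1: lo=0, hi=10, mid=5, val=67
Step 2: lo=6, hi=10, mid=8, val=88
Step 3: lo=9, hi=10, mid=9, val=92
Step 4: lo=10, hi=10, mid=10, val=94

Not found


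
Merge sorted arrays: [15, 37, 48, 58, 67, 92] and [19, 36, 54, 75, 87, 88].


Take 15 from A
Take 19 from B
Take 36 from B
Take 37 from A
Take 48 from A
Take 54 from B
Take 58 from A
Take 67 from A
Take 75 from B
Take 87 from B
Take 88 from B

Merged: [15, 19, 36, 37, 48, 54, 58, 67, 75, 87, 88, 92]


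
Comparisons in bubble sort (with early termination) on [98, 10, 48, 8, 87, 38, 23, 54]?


Algorithm: bubble sort (with early termination)
Input: [98, 10, 48, 8, 87, 38, 23, 54]
Sorted: [8, 10, 23, 38, 48, 54, 87, 98]

25


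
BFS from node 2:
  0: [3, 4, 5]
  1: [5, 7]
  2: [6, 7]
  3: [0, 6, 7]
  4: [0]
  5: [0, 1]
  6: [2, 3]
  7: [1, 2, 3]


Visit 2, enqueue [6, 7]
Visit 6, enqueue [3]
Visit 7, enqueue [1]
Visit 3, enqueue [0]
Visit 1, enqueue [5]
Visit 0, enqueue [4]
Visit 5, enqueue []
Visit 4, enqueue []

BFS order: [2, 6, 7, 3, 1, 0, 5, 4]


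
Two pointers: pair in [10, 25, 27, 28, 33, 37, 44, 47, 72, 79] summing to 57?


lo=0(10)+hi=9(79)=89
lo=0(10)+hi=8(72)=82
lo=0(10)+hi=7(47)=57

Yes: 10+47=57


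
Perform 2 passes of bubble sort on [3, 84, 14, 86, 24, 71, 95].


Initial: [3, 84, 14, 86, 24, 71, 95]
Pass 1: [3, 14, 84, 24, 71, 86, 95] (3 swaps)
Pass 2: [3, 14, 24, 71, 84, 86, 95] (2 swaps)

After 2 passes: [3, 14, 24, 71, 84, 86, 95]


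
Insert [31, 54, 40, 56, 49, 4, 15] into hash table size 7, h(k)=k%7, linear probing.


Insert 31: h=3 -> slot 3
Insert 54: h=5 -> slot 5
Insert 40: h=5, 1 probes -> slot 6
Insert 56: h=0 -> slot 0
Insert 49: h=0, 1 probes -> slot 1
Insert 4: h=4 -> slot 4
Insert 15: h=1, 1 probes -> slot 2

Table: [56, 49, 15, 31, 4, 54, 40]


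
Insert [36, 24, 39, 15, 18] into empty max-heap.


Insert 36: [36]
Insert 24: [36, 24]
Insert 39: [39, 24, 36]
Insert 15: [39, 24, 36, 15]
Insert 18: [39, 24, 36, 15, 18]

Final heap: [39, 24, 36, 15, 18]


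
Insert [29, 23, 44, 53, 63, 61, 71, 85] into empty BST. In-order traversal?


Insert 29: root
Insert 23: L from 29
Insert 44: R from 29
Insert 53: R from 29 -> R from 44
Insert 63: R from 29 -> R from 44 -> R from 53
Insert 61: R from 29 -> R from 44 -> R from 53 -> L from 63
Insert 71: R from 29 -> R from 44 -> R from 53 -> R from 63
Insert 85: R from 29 -> R from 44 -> R from 53 -> R from 63 -> R from 71

In-order: [23, 29, 44, 53, 61, 63, 71, 85]


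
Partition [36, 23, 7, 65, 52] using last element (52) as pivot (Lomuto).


Pivot: 52
  36 <= 52: advance i (no swap)
  23 <= 52: advance i (no swap)
  7 <= 52: advance i (no swap)
Place pivot at 3: [36, 23, 7, 52, 65]

Partitioned: [36, 23, 7, 52, 65]


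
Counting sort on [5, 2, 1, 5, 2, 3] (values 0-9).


Input: [5, 2, 1, 5, 2, 3]
Counts: [0, 1, 2, 1, 0, 2, 0, 0, 0, 0]

Sorted: [1, 2, 2, 3, 5, 5]


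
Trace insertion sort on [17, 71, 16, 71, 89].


Initial: [17, 71, 16, 71, 89]
Insert 71: [17, 71, 16, 71, 89]
Insert 16: [16, 17, 71, 71, 89]
Insert 71: [16, 17, 71, 71, 89]
Insert 89: [16, 17, 71, 71, 89]

Sorted: [16, 17, 71, 71, 89]


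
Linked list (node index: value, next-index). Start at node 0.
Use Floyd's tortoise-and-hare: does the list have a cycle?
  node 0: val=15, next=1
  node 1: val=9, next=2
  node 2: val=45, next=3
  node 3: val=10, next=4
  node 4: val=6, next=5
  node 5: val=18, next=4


Floyd's tortoise (slow, +1) and hare (fast, +2):
  init: slow=0, fast=0
  step 1: slow=1, fast=2
  step 2: slow=2, fast=4
  step 3: slow=3, fast=4
  step 4: slow=4, fast=4
  slow == fast at node 4: cycle detected

Cycle: yes


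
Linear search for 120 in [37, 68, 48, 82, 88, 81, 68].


i=0: 37!=120
i=1: 68!=120
i=2: 48!=120
i=3: 82!=120
i=4: 88!=120
i=5: 81!=120
i=6: 68!=120

Not found, 7 comps


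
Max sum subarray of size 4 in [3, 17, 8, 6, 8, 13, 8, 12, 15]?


[0:4]: 34
[1:5]: 39
[2:6]: 35
[3:7]: 35
[4:8]: 41
[5:9]: 48

Max: 48 at [5:9]


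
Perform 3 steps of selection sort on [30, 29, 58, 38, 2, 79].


Initial: [30, 29, 58, 38, 2, 79]
Step 1: min=2 at 4
  Swap: [2, 29, 58, 38, 30, 79]
Step 2: min=29 at 1
  Swap: [2, 29, 58, 38, 30, 79]
Step 3: min=30 at 4
  Swap: [2, 29, 30, 38, 58, 79]

After 3 steps: [2, 29, 30, 38, 58, 79]


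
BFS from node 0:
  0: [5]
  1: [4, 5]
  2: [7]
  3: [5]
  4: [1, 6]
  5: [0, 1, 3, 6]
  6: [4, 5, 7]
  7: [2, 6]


Visit 0, enqueue [5]
Visit 5, enqueue [1, 3, 6]
Visit 1, enqueue [4]
Visit 3, enqueue []
Visit 6, enqueue [7]
Visit 4, enqueue []
Visit 7, enqueue [2]
Visit 2, enqueue []

BFS order: [0, 5, 1, 3, 6, 4, 7, 2]


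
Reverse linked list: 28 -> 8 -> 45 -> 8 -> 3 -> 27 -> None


Step 1: curr=28, set curr.next=prev(None) | reversed so far: 28
Step 2: curr=8, set curr.next=prev(28) | reversed so far: 8 -> 28
Step 3: curr=45, set curr.next=prev(8) | reversed so far: 45 -> 8 -> 28
Step 4: curr=8, set curr.next=prev(45) | reversed so far: 8 -> 45 -> 8 -> 28
Step 5: curr=3, set curr.next=prev(8) | reversed so far: 3 -> 8 -> 45 -> 8 -> 28
Step 6: curr=27, set curr.next=prev(3) | reversed so far: 27 -> 3 -> 8 -> 45 -> 8 -> 28

27 -> 3 -> 8 -> 45 -> 8 -> 28 -> None


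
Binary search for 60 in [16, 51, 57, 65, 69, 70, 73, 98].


Step 1: lo=0, hi=7, mid=3, val=65
Step 2: lo=0, hi=2, mid=1, val=51
Step 3: lo=2, hi=2, mid=2, val=57

Not found


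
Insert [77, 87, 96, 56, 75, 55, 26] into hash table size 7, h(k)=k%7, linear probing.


Insert 77: h=0 -> slot 0
Insert 87: h=3 -> slot 3
Insert 96: h=5 -> slot 5
Insert 56: h=0, 1 probes -> slot 1
Insert 75: h=5, 1 probes -> slot 6
Insert 55: h=6, 3 probes -> slot 2
Insert 26: h=5, 6 probes -> slot 4

Table: [77, 56, 55, 87, 26, 96, 75]


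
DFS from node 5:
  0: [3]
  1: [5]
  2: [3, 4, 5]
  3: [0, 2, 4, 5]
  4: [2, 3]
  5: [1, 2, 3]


Visit 5, push [3, 2, 1]
Visit 1, push []
Visit 2, push [4, 3]
Visit 3, push [4, 0]
Visit 0, push []
Visit 4, push []

DFS order: [5, 1, 2, 3, 0, 4]


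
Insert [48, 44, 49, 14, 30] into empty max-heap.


Insert 48: [48]
Insert 44: [48, 44]
Insert 49: [49, 44, 48]
Insert 14: [49, 44, 48, 14]
Insert 30: [49, 44, 48, 14, 30]

Final heap: [49, 44, 48, 14, 30]


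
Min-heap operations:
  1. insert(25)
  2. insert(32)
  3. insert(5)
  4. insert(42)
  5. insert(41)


insert(25) -> [25]
insert(32) -> [25, 32]
insert(5) -> [5, 32, 25]
insert(42) -> [5, 32, 25, 42]
insert(41) -> [5, 32, 25, 42, 41]

Final heap: [5, 32, 25, 42, 41]


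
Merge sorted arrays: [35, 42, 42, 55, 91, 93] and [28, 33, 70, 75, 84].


Take 28 from B
Take 33 from B
Take 35 from A
Take 42 from A
Take 42 from A
Take 55 from A
Take 70 from B
Take 75 from B
Take 84 from B

Merged: [28, 33, 35, 42, 42, 55, 70, 75, 84, 91, 93]


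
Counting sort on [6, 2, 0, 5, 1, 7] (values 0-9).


Input: [6, 2, 0, 5, 1, 7]
Counts: [1, 1, 1, 0, 0, 1, 1, 1, 0, 0]

Sorted: [0, 1, 2, 5, 6, 7]


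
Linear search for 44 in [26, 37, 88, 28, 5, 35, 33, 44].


i=0: 26!=44
i=1: 37!=44
i=2: 88!=44
i=3: 28!=44
i=4: 5!=44
i=5: 35!=44
i=6: 33!=44
i=7: 44==44 found!

Found at 7, 8 comps


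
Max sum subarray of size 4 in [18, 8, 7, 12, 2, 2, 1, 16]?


[0:4]: 45
[1:5]: 29
[2:6]: 23
[3:7]: 17
[4:8]: 21

Max: 45 at [0:4]


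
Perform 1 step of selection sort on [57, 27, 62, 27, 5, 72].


Initial: [57, 27, 62, 27, 5, 72]
Step 1: min=5 at 4
  Swap: [5, 27, 62, 27, 57, 72]

After 1 step: [5, 27, 62, 27, 57, 72]


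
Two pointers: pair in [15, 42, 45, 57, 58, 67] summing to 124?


lo=0(15)+hi=5(67)=82
lo=1(42)+hi=5(67)=109
lo=2(45)+hi=5(67)=112
lo=3(57)+hi=5(67)=124

Yes: 57+67=124


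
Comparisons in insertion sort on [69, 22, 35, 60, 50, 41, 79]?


Algorithm: insertion sort
Input: [69, 22, 35, 60, 50, 41, 79]
Sorted: [22, 35, 41, 50, 60, 69, 79]

13


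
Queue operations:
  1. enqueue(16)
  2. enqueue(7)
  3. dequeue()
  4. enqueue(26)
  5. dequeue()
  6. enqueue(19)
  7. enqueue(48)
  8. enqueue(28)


enqueue(16) -> [16]
enqueue(7) -> [16, 7]
dequeue()->16, [7]
enqueue(26) -> [7, 26]
dequeue()->7, [26]
enqueue(19) -> [26, 19]
enqueue(48) -> [26, 19, 48]
enqueue(28) -> [26, 19, 48, 28]

Final queue: [26, 19, 48, 28]


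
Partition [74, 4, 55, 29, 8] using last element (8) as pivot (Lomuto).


Pivot: 8
  4 <= 8: swap -> [4, 74, 55, 29, 8]
Place pivot at 1: [4, 8, 55, 29, 74]

Partitioned: [4, 8, 55, 29, 74]


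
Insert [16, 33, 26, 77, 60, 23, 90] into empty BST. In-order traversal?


Insert 16: root
Insert 33: R from 16
Insert 26: R from 16 -> L from 33
Insert 77: R from 16 -> R from 33
Insert 60: R from 16 -> R from 33 -> L from 77
Insert 23: R from 16 -> L from 33 -> L from 26
Insert 90: R from 16 -> R from 33 -> R from 77

In-order: [16, 23, 26, 33, 60, 77, 90]


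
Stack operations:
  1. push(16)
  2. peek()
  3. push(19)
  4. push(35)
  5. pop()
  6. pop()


push(16) -> [16]
peek()->16
push(19) -> [16, 19]
push(35) -> [16, 19, 35]
pop()->35, [16, 19]
pop()->19, [16]

Final stack: [16]


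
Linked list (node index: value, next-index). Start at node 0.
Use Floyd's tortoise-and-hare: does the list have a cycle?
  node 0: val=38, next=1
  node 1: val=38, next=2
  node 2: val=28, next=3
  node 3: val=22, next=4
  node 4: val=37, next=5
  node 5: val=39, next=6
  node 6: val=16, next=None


Floyd's tortoise (slow, +1) and hare (fast, +2):
  init: slow=0, fast=0
  step 1: slow=1, fast=2
  step 2: slow=2, fast=4
  step 3: slow=3, fast=6
  step 4: fast -> None, no cycle

Cycle: no


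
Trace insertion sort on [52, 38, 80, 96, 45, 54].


Initial: [52, 38, 80, 96, 45, 54]
Insert 38: [38, 52, 80, 96, 45, 54]
Insert 80: [38, 52, 80, 96, 45, 54]
Insert 96: [38, 52, 80, 96, 45, 54]
Insert 45: [38, 45, 52, 80, 96, 54]
Insert 54: [38, 45, 52, 54, 80, 96]

Sorted: [38, 45, 52, 54, 80, 96]


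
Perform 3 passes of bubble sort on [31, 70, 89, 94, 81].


Initial: [31, 70, 89, 94, 81]
Pass 1: [31, 70, 89, 81, 94] (1 swaps)
Pass 2: [31, 70, 81, 89, 94] (1 swaps)
Pass 3: [31, 70, 81, 89, 94] (0 swaps)

After 3 passes: [31, 70, 81, 89, 94]


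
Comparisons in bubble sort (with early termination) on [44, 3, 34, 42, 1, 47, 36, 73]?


Algorithm: bubble sort (with early termination)
Input: [44, 3, 34, 42, 1, 47, 36, 73]
Sorted: [1, 3, 34, 36, 42, 44, 47, 73]

25


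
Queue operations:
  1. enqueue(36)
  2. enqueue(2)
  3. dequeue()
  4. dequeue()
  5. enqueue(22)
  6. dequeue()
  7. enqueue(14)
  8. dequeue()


enqueue(36) -> [36]
enqueue(2) -> [36, 2]
dequeue()->36, [2]
dequeue()->2, []
enqueue(22) -> [22]
dequeue()->22, []
enqueue(14) -> [14]
dequeue()->14, []

Final queue: []


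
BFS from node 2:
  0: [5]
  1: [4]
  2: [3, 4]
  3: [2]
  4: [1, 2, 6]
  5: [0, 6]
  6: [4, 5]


Visit 2, enqueue [3, 4]
Visit 3, enqueue []
Visit 4, enqueue [1, 6]
Visit 1, enqueue []
Visit 6, enqueue [5]
Visit 5, enqueue [0]
Visit 0, enqueue []

BFS order: [2, 3, 4, 1, 6, 5, 0]


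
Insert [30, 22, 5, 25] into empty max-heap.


Insert 30: [30]
Insert 22: [30, 22]
Insert 5: [30, 22, 5]
Insert 25: [30, 25, 5, 22]

Final heap: [30, 25, 5, 22]


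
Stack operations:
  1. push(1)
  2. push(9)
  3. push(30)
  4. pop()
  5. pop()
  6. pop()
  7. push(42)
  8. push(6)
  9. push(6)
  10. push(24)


push(1) -> [1]
push(9) -> [1, 9]
push(30) -> [1, 9, 30]
pop()->30, [1, 9]
pop()->9, [1]
pop()->1, []
push(42) -> [42]
push(6) -> [42, 6]
push(6) -> [42, 6, 6]
push(24) -> [42, 6, 6, 24]

Final stack: [42, 6, 6, 24]


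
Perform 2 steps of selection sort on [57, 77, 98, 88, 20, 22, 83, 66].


Initial: [57, 77, 98, 88, 20, 22, 83, 66]
Step 1: min=20 at 4
  Swap: [20, 77, 98, 88, 57, 22, 83, 66]
Step 2: min=22 at 5
  Swap: [20, 22, 98, 88, 57, 77, 83, 66]

After 2 steps: [20, 22, 98, 88, 57, 77, 83, 66]


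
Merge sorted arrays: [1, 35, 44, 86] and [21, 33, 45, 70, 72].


Take 1 from A
Take 21 from B
Take 33 from B
Take 35 from A
Take 44 from A
Take 45 from B
Take 70 from B
Take 72 from B

Merged: [1, 21, 33, 35, 44, 45, 70, 72, 86]


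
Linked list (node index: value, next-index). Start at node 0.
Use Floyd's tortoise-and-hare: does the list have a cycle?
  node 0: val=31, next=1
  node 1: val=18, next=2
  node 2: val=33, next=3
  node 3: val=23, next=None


Floyd's tortoise (slow, +1) and hare (fast, +2):
  init: slow=0, fast=0
  step 1: slow=1, fast=2
  step 2: fast 2->3->None, no cycle

Cycle: no


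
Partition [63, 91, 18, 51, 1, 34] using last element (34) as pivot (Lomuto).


Pivot: 34
  18 <= 34: swap -> [18, 91, 63, 51, 1, 34]
  1 <= 34: swap -> [18, 1, 63, 51, 91, 34]
Place pivot at 2: [18, 1, 34, 51, 91, 63]

Partitioned: [18, 1, 34, 51, 91, 63]


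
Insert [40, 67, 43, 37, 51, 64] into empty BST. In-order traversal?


Insert 40: root
Insert 67: R from 40
Insert 43: R from 40 -> L from 67
Insert 37: L from 40
Insert 51: R from 40 -> L from 67 -> R from 43
Insert 64: R from 40 -> L from 67 -> R from 43 -> R from 51

In-order: [37, 40, 43, 51, 64, 67]


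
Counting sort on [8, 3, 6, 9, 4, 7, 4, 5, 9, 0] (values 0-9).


Input: [8, 3, 6, 9, 4, 7, 4, 5, 9, 0]
Counts: [1, 0, 0, 1, 2, 1, 1, 1, 1, 2]

Sorted: [0, 3, 4, 4, 5, 6, 7, 8, 9, 9]


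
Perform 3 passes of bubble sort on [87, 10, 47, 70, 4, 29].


Initial: [87, 10, 47, 70, 4, 29]
Pass 1: [10, 47, 70, 4, 29, 87] (5 swaps)
Pass 2: [10, 47, 4, 29, 70, 87] (2 swaps)
Pass 3: [10, 4, 29, 47, 70, 87] (2 swaps)

After 3 passes: [10, 4, 29, 47, 70, 87]


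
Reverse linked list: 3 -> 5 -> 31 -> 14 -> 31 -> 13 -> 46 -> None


Step 1: curr=3, set curr.next=prev(None) | reversed so far: 3
Step 2: curr=5, set curr.next=prev(3) | reversed so far: 5 -> 3
Step 3: curr=31, set curr.next=prev(5) | reversed so far: 31 -> 5 -> 3
Step 4: curr=14, set curr.next=prev(31) | reversed so far: 14 -> 31 -> 5 -> 3
Step 5: curr=31, set curr.next=prev(14) | reversed so far: 31 -> 14 -> 31 -> 5 -> 3
Step 6: curr=13, set curr.next=prev(31) | reversed so far: 13 -> 31 -> 14 -> 31 -> 5 -> 3
Step 7: curr=46, set curr.next=prev(13) | reversed so far: 46 -> 13 -> 31 -> 14 -> 31 -> 5 -> 3

46 -> 13 -> 31 -> 14 -> 31 -> 5 -> 3 -> None


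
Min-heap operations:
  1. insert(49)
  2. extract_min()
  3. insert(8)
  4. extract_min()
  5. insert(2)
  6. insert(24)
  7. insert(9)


insert(49) -> [49]
extract_min()->49, []
insert(8) -> [8]
extract_min()->8, []
insert(2) -> [2]
insert(24) -> [2, 24]
insert(9) -> [2, 24, 9]

Final heap: [2, 24, 9]


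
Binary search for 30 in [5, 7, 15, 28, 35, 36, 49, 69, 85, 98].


Step 1: lo=0, hi=9, mid=4, val=35
Step 2: lo=0, hi=3, mid=1, val=7
Step 3: lo=2, hi=3, mid=2, val=15
Step 4: lo=3, hi=3, mid=3, val=28

Not found


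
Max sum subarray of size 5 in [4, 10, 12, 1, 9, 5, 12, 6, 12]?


[0:5]: 36
[1:6]: 37
[2:7]: 39
[3:8]: 33
[4:9]: 44

Max: 44 at [4:9]


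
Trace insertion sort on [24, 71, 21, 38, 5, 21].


Initial: [24, 71, 21, 38, 5, 21]
Insert 71: [24, 71, 21, 38, 5, 21]
Insert 21: [21, 24, 71, 38, 5, 21]
Insert 38: [21, 24, 38, 71, 5, 21]
Insert 5: [5, 21, 24, 38, 71, 21]
Insert 21: [5, 21, 21, 24, 38, 71]

Sorted: [5, 21, 21, 24, 38, 71]


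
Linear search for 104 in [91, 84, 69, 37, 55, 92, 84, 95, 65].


i=0: 91!=104
i=1: 84!=104
i=2: 69!=104
i=3: 37!=104
i=4: 55!=104
i=5: 92!=104
i=6: 84!=104
i=7: 95!=104
i=8: 65!=104

Not found, 9 comps


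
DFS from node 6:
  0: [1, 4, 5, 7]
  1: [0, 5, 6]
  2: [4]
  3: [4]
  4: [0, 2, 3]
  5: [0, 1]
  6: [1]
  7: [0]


Visit 6, push [1]
Visit 1, push [5, 0]
Visit 0, push [7, 5, 4]
Visit 4, push [3, 2]
Visit 2, push []
Visit 3, push []
Visit 5, push []
Visit 7, push []

DFS order: [6, 1, 0, 4, 2, 3, 5, 7]


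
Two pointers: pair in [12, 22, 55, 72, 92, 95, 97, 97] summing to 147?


lo=0(12)+hi=7(97)=109
lo=1(22)+hi=7(97)=119
lo=2(55)+hi=7(97)=152
lo=2(55)+hi=6(97)=152
lo=2(55)+hi=5(95)=150
lo=2(55)+hi=4(92)=147

Yes: 55+92=147


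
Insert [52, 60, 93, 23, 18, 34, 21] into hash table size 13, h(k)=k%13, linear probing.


Insert 52: h=0 -> slot 0
Insert 60: h=8 -> slot 8
Insert 93: h=2 -> slot 2
Insert 23: h=10 -> slot 10
Insert 18: h=5 -> slot 5
Insert 34: h=8, 1 probes -> slot 9
Insert 21: h=8, 3 probes -> slot 11

Table: [52, None, 93, None, None, 18, None, None, 60, 34, 23, 21, None]


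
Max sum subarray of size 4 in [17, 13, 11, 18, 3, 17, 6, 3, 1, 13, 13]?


[0:4]: 59
[1:5]: 45
[2:6]: 49
[3:7]: 44
[4:8]: 29
[5:9]: 27
[6:10]: 23
[7:11]: 30

Max: 59 at [0:4]


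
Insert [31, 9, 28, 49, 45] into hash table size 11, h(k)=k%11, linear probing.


Insert 31: h=9 -> slot 9
Insert 9: h=9, 1 probes -> slot 10
Insert 28: h=6 -> slot 6
Insert 49: h=5 -> slot 5
Insert 45: h=1 -> slot 1

Table: [None, 45, None, None, None, 49, 28, None, None, 31, 9]


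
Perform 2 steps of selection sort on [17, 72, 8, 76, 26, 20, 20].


Initial: [17, 72, 8, 76, 26, 20, 20]
Step 1: min=8 at 2
  Swap: [8, 72, 17, 76, 26, 20, 20]
Step 2: min=17 at 2
  Swap: [8, 17, 72, 76, 26, 20, 20]

After 2 steps: [8, 17, 72, 76, 26, 20, 20]


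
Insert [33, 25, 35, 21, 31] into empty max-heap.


Insert 33: [33]
Insert 25: [33, 25]
Insert 35: [35, 25, 33]
Insert 21: [35, 25, 33, 21]
Insert 31: [35, 31, 33, 21, 25]

Final heap: [35, 31, 33, 21, 25]


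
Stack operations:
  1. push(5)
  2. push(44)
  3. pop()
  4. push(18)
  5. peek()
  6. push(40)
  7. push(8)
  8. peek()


push(5) -> [5]
push(44) -> [5, 44]
pop()->44, [5]
push(18) -> [5, 18]
peek()->18
push(40) -> [5, 18, 40]
push(8) -> [5, 18, 40, 8]
peek()->8

Final stack: [5, 18, 40, 8]


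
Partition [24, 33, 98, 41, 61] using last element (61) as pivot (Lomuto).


Pivot: 61
  24 <= 61: advance i (no swap)
  33 <= 61: advance i (no swap)
  41 <= 61: swap -> [24, 33, 41, 98, 61]
Place pivot at 3: [24, 33, 41, 61, 98]

Partitioned: [24, 33, 41, 61, 98]


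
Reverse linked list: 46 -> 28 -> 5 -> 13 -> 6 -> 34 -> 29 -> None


Step 1: curr=46, set curr.next=prev(None) | reversed so far: 46
Step 2: curr=28, set curr.next=prev(46) | reversed so far: 28 -> 46
Step 3: curr=5, set curr.next=prev(28) | reversed so far: 5 -> 28 -> 46
Step 4: curr=13, set curr.next=prev(5) | reversed so far: 13 -> 5 -> 28 -> 46
Step 5: curr=6, set curr.next=prev(13) | reversed so far: 6 -> 13 -> 5 -> 28 -> 46
Step 6: curr=34, set curr.next=prev(6) | reversed so far: 34 -> 6 -> 13 -> 5 -> 28 -> 46
Step 7: curr=29, set curr.next=prev(34) | reversed so far: 29 -> 34 -> 6 -> 13 -> 5 -> 28 -> 46

29 -> 34 -> 6 -> 13 -> 5 -> 28 -> 46 -> None


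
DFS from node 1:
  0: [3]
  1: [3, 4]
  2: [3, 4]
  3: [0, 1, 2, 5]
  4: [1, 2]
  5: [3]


Visit 1, push [4, 3]
Visit 3, push [5, 2, 0]
Visit 0, push []
Visit 2, push [4]
Visit 4, push []
Visit 5, push []

DFS order: [1, 3, 0, 2, 4, 5]


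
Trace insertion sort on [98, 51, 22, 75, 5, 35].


Initial: [98, 51, 22, 75, 5, 35]
Insert 51: [51, 98, 22, 75, 5, 35]
Insert 22: [22, 51, 98, 75, 5, 35]
Insert 75: [22, 51, 75, 98, 5, 35]
Insert 5: [5, 22, 51, 75, 98, 35]
Insert 35: [5, 22, 35, 51, 75, 98]

Sorted: [5, 22, 35, 51, 75, 98]


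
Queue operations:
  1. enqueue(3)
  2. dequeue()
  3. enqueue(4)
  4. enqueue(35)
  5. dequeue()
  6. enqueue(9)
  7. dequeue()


enqueue(3) -> [3]
dequeue()->3, []
enqueue(4) -> [4]
enqueue(35) -> [4, 35]
dequeue()->4, [35]
enqueue(9) -> [35, 9]
dequeue()->35, [9]

Final queue: [9]


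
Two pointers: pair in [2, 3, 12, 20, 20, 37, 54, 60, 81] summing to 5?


lo=0(2)+hi=8(81)=83
lo=0(2)+hi=7(60)=62
lo=0(2)+hi=6(54)=56
lo=0(2)+hi=5(37)=39
lo=0(2)+hi=4(20)=22
lo=0(2)+hi=3(20)=22
lo=0(2)+hi=2(12)=14
lo=0(2)+hi=1(3)=5

Yes: 2+3=5


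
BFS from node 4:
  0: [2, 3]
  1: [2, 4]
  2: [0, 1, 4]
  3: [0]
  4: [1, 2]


Visit 4, enqueue [1, 2]
Visit 1, enqueue []
Visit 2, enqueue [0]
Visit 0, enqueue [3]
Visit 3, enqueue []

BFS order: [4, 1, 2, 0, 3]


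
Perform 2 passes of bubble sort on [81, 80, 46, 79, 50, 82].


Initial: [81, 80, 46, 79, 50, 82]
Pass 1: [80, 46, 79, 50, 81, 82] (4 swaps)
Pass 2: [46, 79, 50, 80, 81, 82] (3 swaps)

After 2 passes: [46, 79, 50, 80, 81, 82]


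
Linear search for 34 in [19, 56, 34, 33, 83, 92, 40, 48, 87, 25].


i=0: 19!=34
i=1: 56!=34
i=2: 34==34 found!

Found at 2, 3 comps


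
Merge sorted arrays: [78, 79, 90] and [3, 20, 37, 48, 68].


Take 3 from B
Take 20 from B
Take 37 from B
Take 48 from B
Take 68 from B

Merged: [3, 20, 37, 48, 68, 78, 79, 90]


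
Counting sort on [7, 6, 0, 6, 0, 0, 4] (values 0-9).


Input: [7, 6, 0, 6, 0, 0, 4]
Counts: [3, 0, 0, 0, 1, 0, 2, 1, 0, 0]

Sorted: [0, 0, 0, 4, 6, 6, 7]


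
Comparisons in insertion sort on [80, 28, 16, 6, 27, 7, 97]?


Algorithm: insertion sort
Input: [80, 28, 16, 6, 27, 7, 97]
Sorted: [6, 7, 16, 27, 28, 80, 97]

15


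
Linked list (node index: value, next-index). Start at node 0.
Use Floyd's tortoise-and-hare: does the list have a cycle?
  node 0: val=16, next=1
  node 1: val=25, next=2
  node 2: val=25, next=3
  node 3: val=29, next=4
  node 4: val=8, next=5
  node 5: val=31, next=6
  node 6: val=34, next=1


Floyd's tortoise (slow, +1) and hare (fast, +2):
  init: slow=0, fast=0
  step 1: slow=1, fast=2
  step 2: slow=2, fast=4
  step 3: slow=3, fast=6
  step 4: slow=4, fast=2
  step 5: slow=5, fast=4
  step 6: slow=6, fast=6
  slow == fast at node 6: cycle detected

Cycle: yes


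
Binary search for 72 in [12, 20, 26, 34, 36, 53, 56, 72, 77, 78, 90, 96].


Step 1: lo=0, hi=11, mid=5, val=53
Step 2: lo=6, hi=11, mid=8, val=77
Step 3: lo=6, hi=7, mid=6, val=56
Step 4: lo=7, hi=7, mid=7, val=72

Found at index 7


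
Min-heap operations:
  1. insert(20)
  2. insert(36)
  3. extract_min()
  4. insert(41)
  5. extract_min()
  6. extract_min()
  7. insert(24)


insert(20) -> [20]
insert(36) -> [20, 36]
extract_min()->20, [36]
insert(41) -> [36, 41]
extract_min()->36, [41]
extract_min()->41, []
insert(24) -> [24]

Final heap: [24]


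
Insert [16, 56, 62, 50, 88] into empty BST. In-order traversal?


Insert 16: root
Insert 56: R from 16
Insert 62: R from 16 -> R from 56
Insert 50: R from 16 -> L from 56
Insert 88: R from 16 -> R from 56 -> R from 62

In-order: [16, 50, 56, 62, 88]


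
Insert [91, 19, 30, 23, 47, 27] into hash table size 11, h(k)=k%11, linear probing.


Insert 91: h=3 -> slot 3
Insert 19: h=8 -> slot 8
Insert 30: h=8, 1 probes -> slot 9
Insert 23: h=1 -> slot 1
Insert 47: h=3, 1 probes -> slot 4
Insert 27: h=5 -> slot 5

Table: [None, 23, None, 91, 47, 27, None, None, 19, 30, None]


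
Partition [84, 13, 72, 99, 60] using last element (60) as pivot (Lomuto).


Pivot: 60
  13 <= 60: swap -> [13, 84, 72, 99, 60]
Place pivot at 1: [13, 60, 72, 99, 84]

Partitioned: [13, 60, 72, 99, 84]


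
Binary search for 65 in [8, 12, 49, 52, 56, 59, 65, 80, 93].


Step 1: lo=0, hi=8, mid=4, val=56
Step 2: lo=5, hi=8, mid=6, val=65

Found at index 6


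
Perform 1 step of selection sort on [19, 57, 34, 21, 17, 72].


Initial: [19, 57, 34, 21, 17, 72]
Step 1: min=17 at 4
  Swap: [17, 57, 34, 21, 19, 72]

After 1 step: [17, 57, 34, 21, 19, 72]


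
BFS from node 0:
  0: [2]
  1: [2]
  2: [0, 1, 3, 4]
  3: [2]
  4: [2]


Visit 0, enqueue [2]
Visit 2, enqueue [1, 3, 4]
Visit 1, enqueue []
Visit 3, enqueue []
Visit 4, enqueue []

BFS order: [0, 2, 1, 3, 4]


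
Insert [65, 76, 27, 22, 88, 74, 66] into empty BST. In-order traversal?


Insert 65: root
Insert 76: R from 65
Insert 27: L from 65
Insert 22: L from 65 -> L from 27
Insert 88: R from 65 -> R from 76
Insert 74: R from 65 -> L from 76
Insert 66: R from 65 -> L from 76 -> L from 74

In-order: [22, 27, 65, 66, 74, 76, 88]


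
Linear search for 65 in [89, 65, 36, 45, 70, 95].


i=0: 89!=65
i=1: 65==65 found!

Found at 1, 2 comps


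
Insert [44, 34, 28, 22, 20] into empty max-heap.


Insert 44: [44]
Insert 34: [44, 34]
Insert 28: [44, 34, 28]
Insert 22: [44, 34, 28, 22]
Insert 20: [44, 34, 28, 22, 20]

Final heap: [44, 34, 28, 22, 20]


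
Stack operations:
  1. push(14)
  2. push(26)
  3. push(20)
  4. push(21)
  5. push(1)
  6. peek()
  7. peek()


push(14) -> [14]
push(26) -> [14, 26]
push(20) -> [14, 26, 20]
push(21) -> [14, 26, 20, 21]
push(1) -> [14, 26, 20, 21, 1]
peek()->1
peek()->1

Final stack: [14, 26, 20, 21, 1]


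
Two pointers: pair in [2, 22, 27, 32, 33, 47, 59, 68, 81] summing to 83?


lo=0(2)+hi=8(81)=83

Yes: 2+81=83


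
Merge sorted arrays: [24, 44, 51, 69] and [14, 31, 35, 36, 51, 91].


Take 14 from B
Take 24 from A
Take 31 from B
Take 35 from B
Take 36 from B
Take 44 from A
Take 51 from A
Take 51 from B
Take 69 from A

Merged: [14, 24, 31, 35, 36, 44, 51, 51, 69, 91]


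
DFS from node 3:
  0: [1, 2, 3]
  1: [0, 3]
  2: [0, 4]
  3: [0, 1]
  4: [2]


Visit 3, push [1, 0]
Visit 0, push [2, 1]
Visit 1, push []
Visit 2, push [4]
Visit 4, push []

DFS order: [3, 0, 1, 2, 4]


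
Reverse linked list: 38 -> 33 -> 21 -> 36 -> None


Step 1: curr=38, set curr.next=prev(None) | reversed so far: 38
Step 2: curr=33, set curr.next=prev(38) | reversed so far: 33 -> 38
Step 3: curr=21, set curr.next=prev(33) | reversed so far: 21 -> 33 -> 38
Step 4: curr=36, set curr.next=prev(21) | reversed so far: 36 -> 21 -> 33 -> 38

36 -> 21 -> 33 -> 38 -> None


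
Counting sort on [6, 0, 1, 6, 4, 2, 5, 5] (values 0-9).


Input: [6, 0, 1, 6, 4, 2, 5, 5]
Counts: [1, 1, 1, 0, 1, 2, 2, 0, 0, 0]

Sorted: [0, 1, 2, 4, 5, 5, 6, 6]


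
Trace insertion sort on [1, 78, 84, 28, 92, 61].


Initial: [1, 78, 84, 28, 92, 61]
Insert 78: [1, 78, 84, 28, 92, 61]
Insert 84: [1, 78, 84, 28, 92, 61]
Insert 28: [1, 28, 78, 84, 92, 61]
Insert 92: [1, 28, 78, 84, 92, 61]
Insert 61: [1, 28, 61, 78, 84, 92]

Sorted: [1, 28, 61, 78, 84, 92]


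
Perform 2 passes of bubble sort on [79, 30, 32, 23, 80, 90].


Initial: [79, 30, 32, 23, 80, 90]
Pass 1: [30, 32, 23, 79, 80, 90] (3 swaps)
Pass 2: [30, 23, 32, 79, 80, 90] (1 swaps)

After 2 passes: [30, 23, 32, 79, 80, 90]


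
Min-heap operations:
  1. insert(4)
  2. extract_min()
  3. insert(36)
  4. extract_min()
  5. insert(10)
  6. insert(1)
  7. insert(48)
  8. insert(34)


insert(4) -> [4]
extract_min()->4, []
insert(36) -> [36]
extract_min()->36, []
insert(10) -> [10]
insert(1) -> [1, 10]
insert(48) -> [1, 10, 48]
insert(34) -> [1, 10, 48, 34]

Final heap: [1, 10, 48, 34]


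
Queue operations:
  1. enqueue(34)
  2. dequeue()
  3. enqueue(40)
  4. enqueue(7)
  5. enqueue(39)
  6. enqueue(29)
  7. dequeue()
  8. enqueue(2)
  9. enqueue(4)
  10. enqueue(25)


enqueue(34) -> [34]
dequeue()->34, []
enqueue(40) -> [40]
enqueue(7) -> [40, 7]
enqueue(39) -> [40, 7, 39]
enqueue(29) -> [40, 7, 39, 29]
dequeue()->40, [7, 39, 29]
enqueue(2) -> [7, 39, 29, 2]
enqueue(4) -> [7, 39, 29, 2, 4]
enqueue(25) -> [7, 39, 29, 2, 4, 25]

Final queue: [7, 39, 29, 2, 4, 25]


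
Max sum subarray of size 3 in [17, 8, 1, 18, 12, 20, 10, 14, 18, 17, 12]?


[0:3]: 26
[1:4]: 27
[2:5]: 31
[3:6]: 50
[4:7]: 42
[5:8]: 44
[6:9]: 42
[7:10]: 49
[8:11]: 47

Max: 50 at [3:6]


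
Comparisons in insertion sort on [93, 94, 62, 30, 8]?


Algorithm: insertion sort
Input: [93, 94, 62, 30, 8]
Sorted: [8, 30, 62, 93, 94]

10


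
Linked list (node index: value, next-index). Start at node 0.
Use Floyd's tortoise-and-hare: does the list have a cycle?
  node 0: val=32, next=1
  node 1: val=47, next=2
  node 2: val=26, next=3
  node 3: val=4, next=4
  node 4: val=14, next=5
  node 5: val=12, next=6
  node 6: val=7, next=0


Floyd's tortoise (slow, +1) and hare (fast, +2):
  init: slow=0, fast=0
  step 1: slow=1, fast=2
  step 2: slow=2, fast=4
  step 3: slow=3, fast=6
  step 4: slow=4, fast=1
  step 5: slow=5, fast=3
  step 6: slow=6, fast=5
  step 7: slow=0, fast=0
  slow == fast at node 0: cycle detected

Cycle: yes


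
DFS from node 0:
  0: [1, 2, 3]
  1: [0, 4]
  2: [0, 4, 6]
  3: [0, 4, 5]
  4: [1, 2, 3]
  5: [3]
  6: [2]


Visit 0, push [3, 2, 1]
Visit 1, push [4]
Visit 4, push [3, 2]
Visit 2, push [6]
Visit 6, push []
Visit 3, push [5]
Visit 5, push []

DFS order: [0, 1, 4, 2, 6, 3, 5]


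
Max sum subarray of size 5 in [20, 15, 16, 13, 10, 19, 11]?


[0:5]: 74
[1:6]: 73
[2:7]: 69

Max: 74 at [0:5]


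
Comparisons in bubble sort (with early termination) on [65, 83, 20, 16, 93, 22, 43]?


Algorithm: bubble sort (with early termination)
Input: [65, 83, 20, 16, 93, 22, 43]
Sorted: [16, 20, 22, 43, 65, 83, 93]

18


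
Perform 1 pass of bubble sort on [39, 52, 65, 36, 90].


Initial: [39, 52, 65, 36, 90]
Pass 1: [39, 52, 36, 65, 90] (1 swaps)

After 1 pass: [39, 52, 36, 65, 90]


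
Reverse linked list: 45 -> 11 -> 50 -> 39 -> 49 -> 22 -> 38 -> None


Step 1: curr=45, set curr.next=prev(None) | reversed so far: 45
Step 2: curr=11, set curr.next=prev(45) | reversed so far: 11 -> 45
Step 3: curr=50, set curr.next=prev(11) | reversed so far: 50 -> 11 -> 45
Step 4: curr=39, set curr.next=prev(50) | reversed so far: 39 -> 50 -> 11 -> 45
Step 5: curr=49, set curr.next=prev(39) | reversed so far: 49 -> 39 -> 50 -> 11 -> 45
Step 6: curr=22, set curr.next=prev(49) | reversed so far: 22 -> 49 -> 39 -> 50 -> 11 -> 45
Step 7: curr=38, set curr.next=prev(22) | reversed so far: 38 -> 22 -> 49 -> 39 -> 50 -> 11 -> 45

38 -> 22 -> 49 -> 39 -> 50 -> 11 -> 45 -> None


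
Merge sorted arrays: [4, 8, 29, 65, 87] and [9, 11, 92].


Take 4 from A
Take 8 from A
Take 9 from B
Take 11 from B
Take 29 from A
Take 65 from A
Take 87 from A

Merged: [4, 8, 9, 11, 29, 65, 87, 92]


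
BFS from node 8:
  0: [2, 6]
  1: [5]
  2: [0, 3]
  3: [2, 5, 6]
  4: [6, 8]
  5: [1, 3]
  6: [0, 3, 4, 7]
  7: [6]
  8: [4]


Visit 8, enqueue [4]
Visit 4, enqueue [6]
Visit 6, enqueue [0, 3, 7]
Visit 0, enqueue [2]
Visit 3, enqueue [5]
Visit 7, enqueue []
Visit 2, enqueue []
Visit 5, enqueue [1]
Visit 1, enqueue []

BFS order: [8, 4, 6, 0, 3, 7, 2, 5, 1]


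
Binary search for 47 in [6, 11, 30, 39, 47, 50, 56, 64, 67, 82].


Step 1: lo=0, hi=9, mid=4, val=47

Found at index 4


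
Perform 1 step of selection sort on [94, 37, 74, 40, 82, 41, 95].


Initial: [94, 37, 74, 40, 82, 41, 95]
Step 1: min=37 at 1
  Swap: [37, 94, 74, 40, 82, 41, 95]

After 1 step: [37, 94, 74, 40, 82, 41, 95]


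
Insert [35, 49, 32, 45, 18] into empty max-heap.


Insert 35: [35]
Insert 49: [49, 35]
Insert 32: [49, 35, 32]
Insert 45: [49, 45, 32, 35]
Insert 18: [49, 45, 32, 35, 18]

Final heap: [49, 45, 32, 35, 18]


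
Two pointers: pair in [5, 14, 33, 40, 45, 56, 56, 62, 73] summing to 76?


lo=0(5)+hi=8(73)=78
lo=0(5)+hi=7(62)=67
lo=1(14)+hi=7(62)=76

Yes: 14+62=76


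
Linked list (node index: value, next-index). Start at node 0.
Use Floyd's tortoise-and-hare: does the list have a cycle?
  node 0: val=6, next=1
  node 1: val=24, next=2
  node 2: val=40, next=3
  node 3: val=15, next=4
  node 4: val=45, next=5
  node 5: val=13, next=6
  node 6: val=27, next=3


Floyd's tortoise (slow, +1) and hare (fast, +2):
  init: slow=0, fast=0
  step 1: slow=1, fast=2
  step 2: slow=2, fast=4
  step 3: slow=3, fast=6
  step 4: slow=4, fast=4
  slow == fast at node 4: cycle detected

Cycle: yes


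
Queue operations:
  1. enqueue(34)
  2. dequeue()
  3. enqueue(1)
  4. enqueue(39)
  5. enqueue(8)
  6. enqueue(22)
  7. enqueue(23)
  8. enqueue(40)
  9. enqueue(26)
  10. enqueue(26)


enqueue(34) -> [34]
dequeue()->34, []
enqueue(1) -> [1]
enqueue(39) -> [1, 39]
enqueue(8) -> [1, 39, 8]
enqueue(22) -> [1, 39, 8, 22]
enqueue(23) -> [1, 39, 8, 22, 23]
enqueue(40) -> [1, 39, 8, 22, 23, 40]
enqueue(26) -> [1, 39, 8, 22, 23, 40, 26]
enqueue(26) -> [1, 39, 8, 22, 23, 40, 26, 26]

Final queue: [1, 39, 8, 22, 23, 40, 26, 26]


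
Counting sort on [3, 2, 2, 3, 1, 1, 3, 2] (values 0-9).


Input: [3, 2, 2, 3, 1, 1, 3, 2]
Counts: [0, 2, 3, 3, 0, 0, 0, 0, 0, 0]

Sorted: [1, 1, 2, 2, 2, 3, 3, 3]


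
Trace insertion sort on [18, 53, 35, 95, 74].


Initial: [18, 53, 35, 95, 74]
Insert 53: [18, 53, 35, 95, 74]
Insert 35: [18, 35, 53, 95, 74]
Insert 95: [18, 35, 53, 95, 74]
Insert 74: [18, 35, 53, 74, 95]

Sorted: [18, 35, 53, 74, 95]


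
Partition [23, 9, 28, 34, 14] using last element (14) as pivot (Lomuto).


Pivot: 14
  9 <= 14: swap -> [9, 23, 28, 34, 14]
Place pivot at 1: [9, 14, 28, 34, 23]

Partitioned: [9, 14, 28, 34, 23]


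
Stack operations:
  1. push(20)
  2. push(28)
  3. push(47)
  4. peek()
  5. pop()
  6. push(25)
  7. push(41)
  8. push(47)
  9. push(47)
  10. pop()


push(20) -> [20]
push(28) -> [20, 28]
push(47) -> [20, 28, 47]
peek()->47
pop()->47, [20, 28]
push(25) -> [20, 28, 25]
push(41) -> [20, 28, 25, 41]
push(47) -> [20, 28, 25, 41, 47]
push(47) -> [20, 28, 25, 41, 47, 47]
pop()->47, [20, 28, 25, 41, 47]

Final stack: [20, 28, 25, 41, 47]


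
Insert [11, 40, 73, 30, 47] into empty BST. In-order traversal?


Insert 11: root
Insert 40: R from 11
Insert 73: R from 11 -> R from 40
Insert 30: R from 11 -> L from 40
Insert 47: R from 11 -> R from 40 -> L from 73

In-order: [11, 30, 40, 47, 73]


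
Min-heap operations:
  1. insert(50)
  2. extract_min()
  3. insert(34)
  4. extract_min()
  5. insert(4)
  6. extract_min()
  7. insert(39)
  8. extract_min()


insert(50) -> [50]
extract_min()->50, []
insert(34) -> [34]
extract_min()->34, []
insert(4) -> [4]
extract_min()->4, []
insert(39) -> [39]
extract_min()->39, []

Final heap: []


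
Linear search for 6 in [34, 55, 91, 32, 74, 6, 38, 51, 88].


i=0: 34!=6
i=1: 55!=6
i=2: 91!=6
i=3: 32!=6
i=4: 74!=6
i=5: 6==6 found!

Found at 5, 6 comps


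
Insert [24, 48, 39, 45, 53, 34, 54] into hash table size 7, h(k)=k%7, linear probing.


Insert 24: h=3 -> slot 3
Insert 48: h=6 -> slot 6
Insert 39: h=4 -> slot 4
Insert 45: h=3, 2 probes -> slot 5
Insert 53: h=4, 3 probes -> slot 0
Insert 34: h=6, 2 probes -> slot 1
Insert 54: h=5, 4 probes -> slot 2

Table: [53, 34, 54, 24, 39, 45, 48]


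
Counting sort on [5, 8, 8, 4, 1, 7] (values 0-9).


Input: [5, 8, 8, 4, 1, 7]
Counts: [0, 1, 0, 0, 1, 1, 0, 1, 2, 0]

Sorted: [1, 4, 5, 7, 8, 8]
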